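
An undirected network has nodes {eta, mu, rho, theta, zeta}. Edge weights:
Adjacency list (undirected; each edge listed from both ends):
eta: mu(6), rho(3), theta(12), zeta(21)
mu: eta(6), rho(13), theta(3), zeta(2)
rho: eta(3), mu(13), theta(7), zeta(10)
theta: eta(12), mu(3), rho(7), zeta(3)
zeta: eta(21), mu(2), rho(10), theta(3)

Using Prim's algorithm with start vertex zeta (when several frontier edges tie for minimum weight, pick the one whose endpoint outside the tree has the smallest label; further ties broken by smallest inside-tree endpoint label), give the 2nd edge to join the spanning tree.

mu-theta

Prim's algorithm from zeta:
Step 1: cheapest edge leaving the tree is mu-zeta (2); add mu.
Step 2: cheapest edge leaving the tree is mu-theta (3); add theta.
Step 3: cheapest edge leaving the tree is eta-mu (6); add eta.
Step 4: cheapest edge leaving the tree is eta-rho (3); add rho.
The 2nd edge added is mu-theta.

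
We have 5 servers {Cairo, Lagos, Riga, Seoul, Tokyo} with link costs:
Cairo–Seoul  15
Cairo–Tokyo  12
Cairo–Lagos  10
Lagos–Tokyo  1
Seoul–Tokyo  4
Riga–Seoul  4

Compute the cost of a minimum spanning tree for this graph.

Kruskal: consider edges lightest-first.
Lagos–Tokyo (1): add. Components now {Lagos,Tokyo} {Riga} {Seoul} {Cairo}
Riga–Seoul (4): add. Components now {Lagos,Tokyo} {Riga,Seoul} {Cairo}
Seoul–Tokyo (4): add. Components now {Lagos,Riga,Seoul,Tokyo} {Cairo}
Cairo–Lagos (10): add. Components now {Cairo,Lagos,Riga,Seoul,Tokyo}
MST edges: Lagos–Tokyo, Riga–Seoul, Seoul–Tokyo, Cairo–Lagos; total weight 1+4+4+10 = 19.

19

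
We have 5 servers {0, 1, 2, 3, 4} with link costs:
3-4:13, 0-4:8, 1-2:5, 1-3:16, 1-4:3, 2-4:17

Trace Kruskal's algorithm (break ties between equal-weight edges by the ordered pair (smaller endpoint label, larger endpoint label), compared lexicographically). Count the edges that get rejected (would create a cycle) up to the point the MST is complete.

Sort edges by weight, then run Kruskal:
1-4 (3): add. Components now {0} {1,4} {2} {3}
1-2 (5): add. Components now {0} {1,2,4} {3}
0-4 (8): add. Components now {0,1,2,4} {3}
3-4 (13): add. Components now {0,1,2,3,4}
Edges rejected before the tree was complete: 0.

0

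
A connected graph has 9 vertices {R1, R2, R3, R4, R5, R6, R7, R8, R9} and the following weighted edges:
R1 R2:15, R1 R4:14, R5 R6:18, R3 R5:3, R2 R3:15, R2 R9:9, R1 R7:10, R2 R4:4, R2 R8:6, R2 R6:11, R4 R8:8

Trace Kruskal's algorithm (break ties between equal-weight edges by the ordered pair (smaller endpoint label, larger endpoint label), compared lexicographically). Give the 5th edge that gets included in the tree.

R1-R7

Sort edges by weight, then run Kruskal:
R3 R5 (3): add — endpoints in different components.
R2 R4 (4): add — endpoints in different components.
R2 R8 (6): add — endpoints in different components.
R4 R8 (8): skip — R4 and R8 already connected.
R2 R9 (9): add — endpoints in different components.
R1 R7 (10): add — endpoints in different components.
R2 R6 (11): add — endpoints in different components.
R1 R4 (14): add — endpoints in different components.
R1 R2 (15): skip — R1 and R2 already connected.
R2 R3 (15): add — endpoints in different components.
The 5th edge added is R1 R7.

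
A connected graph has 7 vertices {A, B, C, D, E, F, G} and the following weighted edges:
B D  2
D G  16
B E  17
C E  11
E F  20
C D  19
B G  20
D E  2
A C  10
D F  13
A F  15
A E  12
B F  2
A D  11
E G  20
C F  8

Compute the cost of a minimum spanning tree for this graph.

Grow the tree from A using Prim:
Step 1: cheapest edge leaving the tree is A C (10); add C.
Step 2: cheapest edge leaving the tree is C F (8); add F.
Step 3: cheapest edge leaving the tree is B F (2); add B.
Step 4: cheapest edge leaving the tree is B D (2); add D.
Step 5: cheapest edge leaving the tree is D E (2); add E.
Step 6: cheapest edge leaving the tree is D G (16); add G.
MST edges: A C, C F, B F, B D, D E, D G; total weight 10+8+2+2+2+16 = 40.

40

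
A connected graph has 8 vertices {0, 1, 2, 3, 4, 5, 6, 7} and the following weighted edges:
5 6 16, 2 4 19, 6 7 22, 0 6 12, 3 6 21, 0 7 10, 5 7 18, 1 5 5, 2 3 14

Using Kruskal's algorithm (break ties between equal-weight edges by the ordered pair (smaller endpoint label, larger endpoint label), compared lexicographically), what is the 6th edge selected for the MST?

Kruskal's algorithm — process edges by increasing weight (ties by edge label):
1 5 (5): add — endpoints in different components.
0 7 (10): add — endpoints in different components.
0 6 (12): add — endpoints in different components.
2 3 (14): add — endpoints in different components.
5 6 (16): add — endpoints in different components.
5 7 (18): skip — 5 and 7 already connected.
2 4 (19): add — endpoints in different components.
3 6 (21): add — endpoints in different components.
The 6th edge added is 2 4.

2-4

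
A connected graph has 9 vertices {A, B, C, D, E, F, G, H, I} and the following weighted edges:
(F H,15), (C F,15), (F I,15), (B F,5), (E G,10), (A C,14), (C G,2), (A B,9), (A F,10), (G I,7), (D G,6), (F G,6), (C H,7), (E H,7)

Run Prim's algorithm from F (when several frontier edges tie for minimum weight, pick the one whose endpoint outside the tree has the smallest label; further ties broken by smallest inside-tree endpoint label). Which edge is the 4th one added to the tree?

D-G

Prim, starting at F.
Step 1: cheapest edge leaving the tree is B F (5); add B.
Step 2: cheapest edge leaving the tree is F G (6); add G.
Step 3: cheapest edge leaving the tree is C G (2); add C.
Step 4: cheapest edge leaving the tree is D G (6); add D.
Step 5: cheapest edge leaving the tree is C H (7); add H.
Step 6: cheapest edge leaving the tree is E H (7); add E.
Step 7: cheapest edge leaving the tree is G I (7); add I.
Step 8: cheapest edge leaving the tree is A B (9); add A.
The 4th edge added is D G.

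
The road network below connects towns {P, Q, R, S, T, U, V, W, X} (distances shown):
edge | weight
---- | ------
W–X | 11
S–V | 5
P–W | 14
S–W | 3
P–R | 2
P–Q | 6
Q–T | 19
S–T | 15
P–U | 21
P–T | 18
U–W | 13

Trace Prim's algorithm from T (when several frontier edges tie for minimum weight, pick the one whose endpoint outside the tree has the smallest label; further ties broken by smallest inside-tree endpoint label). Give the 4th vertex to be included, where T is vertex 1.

Prim, starting at T.
Step 1: frontier [S–T 15, P–T 18, Q–T 19] → take S–T (15); add S.
Step 2: frontier [S–W 3, S–V 5, P–T 18, Q–T 19] → take S–W (3); add W.
Step 3: frontier [S–V 5, P–T 18, Q–T 19, W–X 11, U–W 13, P–W 14] → take S–V (5); add V.
Step 4: frontier [P–T 18, Q–T 19, W–X 11, U–W 13, P–W 14] → take W–X (11); add X.
Step 5: frontier [P–T 18, Q–T 19, U–W 13, P–W 14] → take U–W (13); add U.
Step 6: frontier [P–T 18, Q–T 19, P–U 21, P–W 14] → take P–W (14); add P.
Step 7: frontier [P–R 2, P–Q 6, Q–T 19] → take P–R (2); add R.
Step 8: frontier [P–Q 6, Q–T 19] → take P–Q (6); add Q.
Vertex order: T, S, W, V, X, U, P, R, Q. The 4th vertex is V.

V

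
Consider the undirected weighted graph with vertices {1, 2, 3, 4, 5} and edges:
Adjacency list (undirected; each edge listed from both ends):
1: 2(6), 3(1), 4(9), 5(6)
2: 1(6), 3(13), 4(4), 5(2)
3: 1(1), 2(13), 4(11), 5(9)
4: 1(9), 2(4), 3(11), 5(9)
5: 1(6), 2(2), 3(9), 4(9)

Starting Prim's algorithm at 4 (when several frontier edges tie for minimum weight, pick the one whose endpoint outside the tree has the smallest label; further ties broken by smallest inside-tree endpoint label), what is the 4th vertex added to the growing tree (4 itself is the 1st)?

1

Prim, starting at 4.
Step 1: frontier [2—4 4, 1—4 9, 4—5 9, 3—4 11] → take 2—4 (4); add 2.
Step 2: frontier [2—5 2, 1—2 6, 2—3 13, 1—4 9, 4—5 9, 3—4 11] → take 2—5 (2); add 5.
Step 3: frontier [1—2 6, 2—3 13, 1—4 9, 3—4 11, 1—5 6, 3—5 9] → take 1—2 (6); add 1.
Step 4: frontier [1—3 1, 2—3 13, 3—4 11, 3—5 9] → take 1—3 (1); add 3.
Vertex order: 4, 2, 5, 1, 3. The 4th vertex is 1.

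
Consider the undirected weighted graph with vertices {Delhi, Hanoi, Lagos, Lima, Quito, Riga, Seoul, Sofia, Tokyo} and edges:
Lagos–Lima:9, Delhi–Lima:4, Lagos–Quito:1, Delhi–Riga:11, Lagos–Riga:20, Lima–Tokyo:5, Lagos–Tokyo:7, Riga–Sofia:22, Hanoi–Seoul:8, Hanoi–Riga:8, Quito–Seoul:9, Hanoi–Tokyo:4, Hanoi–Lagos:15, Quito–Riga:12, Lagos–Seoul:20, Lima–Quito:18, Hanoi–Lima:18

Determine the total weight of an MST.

59

Kruskal: consider edges lightest-first.
Lagos–Quito (1): add — endpoints in different components.
Delhi–Lima (4): add — endpoints in different components.
Hanoi–Tokyo (4): add — endpoints in different components.
Lima–Tokyo (5): add — endpoints in different components.
Lagos–Tokyo (7): add — endpoints in different components.
Hanoi–Riga (8): add — endpoints in different components.
Hanoi–Seoul (8): add — endpoints in different components.
Lagos–Lima (9): skip — Lagos and Lima already connected.
Quito–Seoul (9): skip — Seoul and Quito already connected.
Delhi–Riga (11): skip — Riga and Delhi already connected.
Quito–Riga (12): skip — Quito and Riga already connected.
Hanoi–Lagos (15): skip — Hanoi and Lagos already connected.
Hanoi–Lima (18): skip — Hanoi and Lima already connected.
Lima–Quito (18): skip — Quito and Lima already connected.
Lagos–Riga (20): skip — Riga and Lagos already connected.
Lagos–Seoul (20): skip — Seoul and Lagos already connected.
Riga–Sofia (22): add — endpoints in different components.
MST edges: Lagos–Quito, Delhi–Lima, Hanoi–Tokyo, Lima–Tokyo, Lagos–Tokyo, Hanoi–Riga, Hanoi–Seoul, Riga–Sofia; total weight 1+4+4+5+7+8+8+22 = 59.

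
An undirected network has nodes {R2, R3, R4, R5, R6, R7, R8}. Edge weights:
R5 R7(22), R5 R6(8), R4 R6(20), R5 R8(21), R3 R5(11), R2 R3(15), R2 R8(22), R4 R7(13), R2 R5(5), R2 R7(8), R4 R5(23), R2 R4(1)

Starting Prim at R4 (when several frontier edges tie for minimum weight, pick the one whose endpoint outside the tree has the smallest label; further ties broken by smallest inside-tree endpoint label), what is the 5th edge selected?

R3-R5

Prim's algorithm from R4:
Step 1: frontier [R2 R4 1, R4 R7 13, R4 R6 20, R4 R5 23] → take R2 R4 (1); add R2.
Step 2: frontier [R2 R5 5, R2 R7 8, R2 R3 15, R2 R8 22, R4 R7 13, R4 R6 20, R4 R5 23] → take R2 R5 (5); add R5.
Step 3: frontier [R2 R7 8, R2 R3 15, R2 R8 22, R4 R7 13, R4 R6 20, R5 R6 8, R3 R5 11, R5 R8 21, R5 R7 22] → take R5 R6 (8); add R6.
Step 4: frontier [R2 R7 8, R2 R3 15, R2 R8 22, R4 R7 13, R3 R5 11, R5 R8 21, R5 R7 22] → take R2 R7 (8); add R7.
Step 5: frontier [R2 R3 15, R2 R8 22, R3 R5 11, R5 R8 21] → take R3 R5 (11); add R3.
Step 6: frontier [R2 R8 22, R5 R8 21] → take R5 R8 (21); add R8.
The 5th edge added is R3 R5.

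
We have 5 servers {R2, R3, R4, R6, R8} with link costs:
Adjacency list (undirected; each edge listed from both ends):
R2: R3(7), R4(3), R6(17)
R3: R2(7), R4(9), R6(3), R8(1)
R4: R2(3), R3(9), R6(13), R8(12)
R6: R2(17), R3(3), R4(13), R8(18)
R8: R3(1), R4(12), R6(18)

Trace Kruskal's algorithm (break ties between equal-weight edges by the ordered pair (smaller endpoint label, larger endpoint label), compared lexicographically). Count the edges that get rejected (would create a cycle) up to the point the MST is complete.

0

Sort edges by weight, then run Kruskal:
R3 R8 (1): add — endpoints in different components.
R2 R4 (3): add — endpoints in different components.
R3 R6 (3): add — endpoints in different components.
R2 R3 (7): add — endpoints in different components.
Edges rejected before the tree was complete: 0.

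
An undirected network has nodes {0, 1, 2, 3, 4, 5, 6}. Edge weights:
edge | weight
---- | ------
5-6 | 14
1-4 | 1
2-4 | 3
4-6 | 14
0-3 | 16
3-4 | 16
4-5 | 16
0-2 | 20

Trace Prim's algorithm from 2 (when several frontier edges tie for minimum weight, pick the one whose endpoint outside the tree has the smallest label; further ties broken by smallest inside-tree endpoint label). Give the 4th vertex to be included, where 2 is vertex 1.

Prim, starting at 2.
Step 1: frontier [2-4 3, 0-2 20] → take 2-4 (3); add 4.
Step 2: frontier [0-2 20, 1-4 1, 4-6 14, 3-4 16, 4-5 16] → take 1-4 (1); add 1.
Step 3: frontier [0-2 20, 4-6 14, 3-4 16, 4-5 16] → take 4-6 (14); add 6.
Step 4: frontier [0-2 20, 3-4 16, 4-5 16, 5-6 14] → take 5-6 (14); add 5.
Step 5: frontier [0-2 20, 3-4 16] → take 3-4 (16); add 3.
Step 6: frontier [0-2 20, 0-3 16] → take 0-3 (16); add 0.
Vertex order: 2, 4, 1, 6, 5, 3, 0. The 4th vertex is 6.

6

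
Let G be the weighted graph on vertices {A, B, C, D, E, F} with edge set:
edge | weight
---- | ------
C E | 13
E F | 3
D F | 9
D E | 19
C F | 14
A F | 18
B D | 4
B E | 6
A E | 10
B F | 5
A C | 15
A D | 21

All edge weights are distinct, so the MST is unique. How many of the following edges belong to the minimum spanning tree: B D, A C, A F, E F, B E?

2

Kruskal: consider edges lightest-first.
E F (3): add — endpoints in different components.
B D (4): add — endpoints in different components.
B F (5): add — endpoints in different components.
B E (6): skip — B and E already connected.
D F (9): skip — D and F already connected.
A E (10): add — endpoints in different components.
C E (13): add — endpoints in different components.
MST edge set: {E F, B D, B F, A E, C E}.
Of the listed edges, {B D, E F} are in the MST → 2.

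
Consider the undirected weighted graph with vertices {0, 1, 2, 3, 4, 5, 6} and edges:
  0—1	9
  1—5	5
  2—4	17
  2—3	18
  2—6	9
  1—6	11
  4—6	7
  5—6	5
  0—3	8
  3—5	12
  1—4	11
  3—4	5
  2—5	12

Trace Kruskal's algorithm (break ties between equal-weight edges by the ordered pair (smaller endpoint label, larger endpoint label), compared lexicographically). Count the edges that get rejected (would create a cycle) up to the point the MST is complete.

1

Sort edges by weight, then run Kruskal:
1—5 (5): add. Components now {0} {1,5} {2} {3} {4} {6}
3—4 (5): add. Components now {0} {1,5} {2} {3,4} {6}
5—6 (5): add. Components now {0} {1,5,6} {2} {3,4}
4—6 (7): add. Components now {0} {1,3,4,5,6} {2}
0—3 (8): add. Components now {0,1,3,4,5,6} {2}
0—1 (9): skip — 0 and 1 already connected.
2—6 (9): add. Components now {0,1,2,3,4,5,6}
Edges rejected before the tree was complete: 1.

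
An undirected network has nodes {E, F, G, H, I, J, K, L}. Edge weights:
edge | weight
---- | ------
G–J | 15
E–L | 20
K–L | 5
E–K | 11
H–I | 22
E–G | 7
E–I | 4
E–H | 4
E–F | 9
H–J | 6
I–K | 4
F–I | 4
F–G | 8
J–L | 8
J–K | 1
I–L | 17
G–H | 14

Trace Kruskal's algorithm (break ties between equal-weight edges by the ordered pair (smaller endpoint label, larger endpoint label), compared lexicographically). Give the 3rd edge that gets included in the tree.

Kruskal: consider edges lightest-first.
J–K (1): add — endpoints in different components.
E–H (4): add — endpoints in different components.
E–I (4): add — endpoints in different components.
F–I (4): add — endpoints in different components.
I–K (4): add — endpoints in different components.
K–L (5): add — endpoints in different components.
H–J (6): skip — H and J already connected.
E–G (7): add — endpoints in different components.
The 3rd edge added is E–I.

E-I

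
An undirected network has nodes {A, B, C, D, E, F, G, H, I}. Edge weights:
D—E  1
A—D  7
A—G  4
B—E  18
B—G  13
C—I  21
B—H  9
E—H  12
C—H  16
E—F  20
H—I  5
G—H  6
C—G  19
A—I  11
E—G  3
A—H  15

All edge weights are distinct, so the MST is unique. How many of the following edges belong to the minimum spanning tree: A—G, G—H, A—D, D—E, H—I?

4

Kruskal: consider edges lightest-first.
D—E (1): add — endpoints in different components.
E—G (3): add — endpoints in different components.
A—G (4): add — endpoints in different components.
H—I (5): add — endpoints in different components.
G—H (6): add — endpoints in different components.
A—D (7): skip — A and D already connected.
B—H (9): add — endpoints in different components.
A—I (11): skip — A and I already connected.
E—H (12): skip — E and H already connected.
B—G (13): skip — B and G already connected.
A—H (15): skip — A and H already connected.
C—H (16): add — endpoints in different components.
B—E (18): skip — B and E already connected.
C—G (19): skip — C and G already connected.
E—F (20): add — endpoints in different components.
MST edge set: {D—E, E—G, A—G, H—I, G—H, B—H, C—H, E—F}.
Of the listed edges, {A—G, G—H, D—E, H—I} are in the MST → 4.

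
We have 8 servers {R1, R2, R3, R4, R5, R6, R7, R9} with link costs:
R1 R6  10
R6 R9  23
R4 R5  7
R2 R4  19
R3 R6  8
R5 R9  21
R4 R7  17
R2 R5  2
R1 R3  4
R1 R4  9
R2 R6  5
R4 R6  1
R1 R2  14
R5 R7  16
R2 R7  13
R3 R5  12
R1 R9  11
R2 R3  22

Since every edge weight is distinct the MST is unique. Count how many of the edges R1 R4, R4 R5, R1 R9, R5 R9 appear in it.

Sort edges by weight, then run Kruskal:
R4 R6 (1): add — endpoints in different components.
R2 R5 (2): add — endpoints in different components.
R1 R3 (4): add — endpoints in different components.
R2 R6 (5): add — endpoints in different components.
R4 R5 (7): skip — R5 and R4 already connected.
R3 R6 (8): add — endpoints in different components.
R1 R4 (9): skip — R1 and R4 already connected.
R1 R6 (10): skip — R1 and R6 already connected.
R1 R9 (11): add — endpoints in different components.
R3 R5 (12): skip — R5 and R3 already connected.
R2 R7 (13): add — endpoints in different components.
MST edge set: {R4 R6, R2 R5, R1 R3, R2 R6, R3 R6, R1 R9, R2 R7}.
Of the listed edges, {R1 R9} are in the MST → 1.

1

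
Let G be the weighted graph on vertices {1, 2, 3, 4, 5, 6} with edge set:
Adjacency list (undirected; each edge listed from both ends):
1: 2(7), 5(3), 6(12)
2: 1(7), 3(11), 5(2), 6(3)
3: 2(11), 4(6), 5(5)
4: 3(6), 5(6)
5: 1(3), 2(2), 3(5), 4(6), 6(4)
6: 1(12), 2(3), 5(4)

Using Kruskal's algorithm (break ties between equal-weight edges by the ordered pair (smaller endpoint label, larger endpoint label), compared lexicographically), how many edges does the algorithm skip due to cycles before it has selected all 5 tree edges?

Kruskal: consider edges lightest-first.
2 5 (2): add. Components now {1} {2,5} {3} {4} {6}
1 5 (3): add. Components now {1,2,5} {3} {4} {6}
2 6 (3): add. Components now {1,2,5,6} {3} {4}
5 6 (4): skip — 5 and 6 already connected.
3 5 (5): add. Components now {1,2,3,5,6} {4}
3 4 (6): add. Components now {1,2,3,4,5,6}
Edges rejected before the tree was complete: 1.

1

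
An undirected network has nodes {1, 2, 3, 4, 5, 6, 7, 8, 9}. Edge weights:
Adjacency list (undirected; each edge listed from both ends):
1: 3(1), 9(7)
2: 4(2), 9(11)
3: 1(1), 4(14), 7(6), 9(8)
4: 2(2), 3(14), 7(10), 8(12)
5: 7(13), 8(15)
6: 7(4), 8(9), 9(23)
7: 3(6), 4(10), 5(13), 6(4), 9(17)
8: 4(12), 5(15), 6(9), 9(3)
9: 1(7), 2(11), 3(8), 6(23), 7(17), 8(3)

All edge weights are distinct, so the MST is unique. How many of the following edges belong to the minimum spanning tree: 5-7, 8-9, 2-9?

Kruskal: consider edges lightest-first.
1-3 (1): add — endpoints in different components.
2-4 (2): add — endpoints in different components.
8-9 (3): add — endpoints in different components.
6-7 (4): add — endpoints in different components.
3-7 (6): add — endpoints in different components.
1-9 (7): add — endpoints in different components.
3-9 (8): skip — 3 and 9 already connected.
6-8 (9): skip — 6 and 8 already connected.
4-7 (10): add — endpoints in different components.
2-9 (11): skip — 2 and 9 already connected.
4-8 (12): skip — 4 and 8 already connected.
5-7 (13): add — endpoints in different components.
MST edge set: {1-3, 2-4, 8-9, 6-7, 3-7, 1-9, 4-7, 5-7}.
Of the listed edges, {5-7, 8-9} are in the MST → 2.

2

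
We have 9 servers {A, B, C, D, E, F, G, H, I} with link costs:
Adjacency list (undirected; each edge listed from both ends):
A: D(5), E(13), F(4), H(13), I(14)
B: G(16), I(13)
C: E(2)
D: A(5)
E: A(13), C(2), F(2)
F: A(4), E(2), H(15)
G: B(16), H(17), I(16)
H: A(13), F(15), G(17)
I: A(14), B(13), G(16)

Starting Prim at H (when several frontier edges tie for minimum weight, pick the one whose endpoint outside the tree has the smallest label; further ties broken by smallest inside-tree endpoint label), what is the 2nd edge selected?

Prim's algorithm from H:
Step 1: cheapest edge leaving the tree is A H (13); add A.
Step 2: cheapest edge leaving the tree is A F (4); add F.
Step 3: cheapest edge leaving the tree is E F (2); add E.
Step 4: cheapest edge leaving the tree is C E (2); add C.
Step 5: cheapest edge leaving the tree is A D (5); add D.
Step 6: cheapest edge leaving the tree is A I (14); add I.
Step 7: cheapest edge leaving the tree is B I (13); add B.
Step 8: cheapest edge leaving the tree is B G (16); add G.
The 2nd edge added is A F.

A-F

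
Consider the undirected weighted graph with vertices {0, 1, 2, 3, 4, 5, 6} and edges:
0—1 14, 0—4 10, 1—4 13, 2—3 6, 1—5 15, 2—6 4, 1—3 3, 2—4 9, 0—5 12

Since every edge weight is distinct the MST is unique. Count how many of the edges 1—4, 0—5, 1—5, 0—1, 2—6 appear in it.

2

Sort edges by weight, then run Kruskal:
1—3 (3): add. Components now {0} {1,3} {2} {4} {5} {6}
2—6 (4): add. Components now {0} {1,3} {2,6} {4} {5}
2—3 (6): add. Components now {0} {1,2,3,6} {4} {5}
2—4 (9): add. Components now {0} {1,2,3,4,6} {5}
0—4 (10): add. Components now {0,1,2,3,4,6} {5}
0—5 (12): add. Components now {0,1,2,3,4,5,6}
MST edge set: {1—3, 2—6, 2—3, 2—4, 0—4, 0—5}.
Of the listed edges, {0—5, 2—6} are in the MST → 2.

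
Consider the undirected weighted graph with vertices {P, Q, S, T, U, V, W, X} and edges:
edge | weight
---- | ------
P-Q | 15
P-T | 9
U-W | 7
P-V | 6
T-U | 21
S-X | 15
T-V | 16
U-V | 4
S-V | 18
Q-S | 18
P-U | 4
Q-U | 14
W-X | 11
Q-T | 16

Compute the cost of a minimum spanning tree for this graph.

64

Sort edges by weight, then run Kruskal:
P-U (4): add — endpoints in different components.
U-V (4): add — endpoints in different components.
P-V (6): skip — V and P already connected.
U-W (7): add — endpoints in different components.
P-T (9): add — endpoints in different components.
W-X (11): add — endpoints in different components.
Q-U (14): add — endpoints in different components.
P-Q (15): skip — P and Q already connected.
S-X (15): add — endpoints in different components.
MST edges: P-U, U-V, U-W, P-T, W-X, Q-U, S-X; total weight 4+4+7+9+11+14+15 = 64.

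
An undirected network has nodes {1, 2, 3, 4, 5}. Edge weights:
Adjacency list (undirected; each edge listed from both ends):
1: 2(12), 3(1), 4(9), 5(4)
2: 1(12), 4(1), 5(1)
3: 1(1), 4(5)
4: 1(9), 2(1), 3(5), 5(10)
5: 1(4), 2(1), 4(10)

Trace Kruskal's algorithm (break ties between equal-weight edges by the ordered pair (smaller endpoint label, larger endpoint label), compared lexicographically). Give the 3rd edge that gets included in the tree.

2-5

Kruskal's algorithm — process edges by increasing weight (ties by edge label):
1—3 (1): add. Components now {1,3} {2} {4} {5}
2—4 (1): add. Components now {1,3} {2,4} {5}
2—5 (1): add. Components now {1,3} {2,4,5}
1—5 (4): add. Components now {1,2,3,4,5}
The 3rd edge added is 2—5.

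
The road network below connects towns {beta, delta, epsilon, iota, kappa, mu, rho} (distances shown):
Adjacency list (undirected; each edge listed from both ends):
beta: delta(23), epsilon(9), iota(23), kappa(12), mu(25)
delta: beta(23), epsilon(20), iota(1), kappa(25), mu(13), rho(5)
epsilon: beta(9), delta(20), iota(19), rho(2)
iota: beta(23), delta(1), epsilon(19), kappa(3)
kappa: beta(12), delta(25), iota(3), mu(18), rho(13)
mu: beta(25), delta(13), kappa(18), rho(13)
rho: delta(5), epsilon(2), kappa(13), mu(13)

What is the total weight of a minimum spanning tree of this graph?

Kruskal's algorithm — process edges by increasing weight (ties by edge label):
delta–iota (1): add. Components now {rho} {mu} {delta,iota} {epsilon} {kappa} {beta}
epsilon–rho (2): add. Components now {epsilon,rho} {mu} {delta,iota} {kappa} {beta}
iota–kappa (3): add. Components now {epsilon,rho} {mu} {delta,iota,kappa} {beta}
delta–rho (5): add. Components now {delta,epsilon,iota,kappa,rho} {mu} {beta}
beta–epsilon (9): add. Components now {beta,delta,epsilon,iota,kappa,rho} {mu}
beta–kappa (12): skip — kappa and beta already connected.
delta–mu (13): add. Components now {beta,delta,epsilon,iota,kappa,mu,rho}
MST edges: delta–iota, epsilon–rho, iota–kappa, delta–rho, beta–epsilon, delta–mu; total weight 1+2+3+5+9+13 = 33.

33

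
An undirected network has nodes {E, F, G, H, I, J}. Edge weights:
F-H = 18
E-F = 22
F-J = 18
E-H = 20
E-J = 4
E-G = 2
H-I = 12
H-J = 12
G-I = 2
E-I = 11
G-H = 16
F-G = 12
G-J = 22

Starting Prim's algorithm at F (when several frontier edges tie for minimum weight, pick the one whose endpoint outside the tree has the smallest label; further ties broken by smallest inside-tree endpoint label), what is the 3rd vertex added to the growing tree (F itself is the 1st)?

Prim, starting at F.
Step 1: frontier [F-G 12, F-H 18, F-J 18, E-F 22] → take F-G (12); add G.
Step 2: frontier [F-H 18, F-J 18, E-F 22, E-G 2, G-I 2, G-H 16, G-J 22] → take E-G (2); add E.
Step 3: frontier [E-J 4, E-I 11, E-H 20, F-H 18, F-J 18, G-I 2, G-H 16, G-J 22] → take G-I (2); add I.
Step 4: frontier [E-J 4, E-H 20, F-H 18, F-J 18, G-H 16, G-J 22, H-I 12] → take E-J (4); add J.
Step 5: frontier [E-H 20, F-H 18, G-H 16, H-I 12, H-J 12] → take H-I (12); add H.
Vertex order: F, G, E, I, J, H. The 3rd vertex is E.

E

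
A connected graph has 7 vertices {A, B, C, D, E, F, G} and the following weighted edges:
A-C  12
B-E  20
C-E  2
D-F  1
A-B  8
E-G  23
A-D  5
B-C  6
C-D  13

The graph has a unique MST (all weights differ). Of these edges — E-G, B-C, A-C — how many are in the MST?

2

Sort edges by weight, then run Kruskal:
D-F (1): add. Components now {A} {B} {C} {D,F} {E} {G}
C-E (2): add. Components now {A} {B} {C,E} {D,F} {G}
A-D (5): add. Components now {A,D,F} {B} {C,E} {G}
B-C (6): add. Components now {A,D,F} {B,C,E} {G}
A-B (8): add. Components now {A,B,C,D,E,F} {G}
A-C (12): skip — A and C already connected.
C-D (13): skip — C and D already connected.
B-E (20): skip — B and E already connected.
E-G (23): add. Components now {A,B,C,D,E,F,G}
MST edge set: {D-F, C-E, A-D, B-C, A-B, E-G}.
Of the listed edges, {E-G, B-C} are in the MST → 2.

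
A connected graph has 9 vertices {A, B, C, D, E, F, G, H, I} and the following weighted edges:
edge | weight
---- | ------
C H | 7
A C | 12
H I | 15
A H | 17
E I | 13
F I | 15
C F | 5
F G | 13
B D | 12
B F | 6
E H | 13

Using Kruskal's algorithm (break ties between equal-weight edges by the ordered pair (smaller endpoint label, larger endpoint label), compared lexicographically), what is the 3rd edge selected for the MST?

C-H

Kruskal: consider edges lightest-first.
C F (5): add — endpoints in different components.
B F (6): add — endpoints in different components.
C H (7): add — endpoints in different components.
A C (12): add — endpoints in different components.
B D (12): add — endpoints in different components.
E H (13): add — endpoints in different components.
E I (13): add — endpoints in different components.
F G (13): add — endpoints in different components.
The 3rd edge added is C H.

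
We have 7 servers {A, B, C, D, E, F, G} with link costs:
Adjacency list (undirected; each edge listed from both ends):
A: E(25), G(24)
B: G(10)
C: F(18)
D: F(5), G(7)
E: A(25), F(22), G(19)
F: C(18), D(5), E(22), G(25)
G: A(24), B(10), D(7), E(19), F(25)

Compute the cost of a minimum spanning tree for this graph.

83

Kruskal's algorithm — process edges by increasing weight (ties by edge label):
D–F (5): add — endpoints in different components.
D–G (7): add — endpoints in different components.
B–G (10): add — endpoints in different components.
C–F (18): add — endpoints in different components.
E–G (19): add — endpoints in different components.
E–F (22): skip — E and F already connected.
A–G (24): add — endpoints in different components.
MST edges: D–F, D–G, B–G, C–F, E–G, A–G; total weight 5+7+10+18+19+24 = 83.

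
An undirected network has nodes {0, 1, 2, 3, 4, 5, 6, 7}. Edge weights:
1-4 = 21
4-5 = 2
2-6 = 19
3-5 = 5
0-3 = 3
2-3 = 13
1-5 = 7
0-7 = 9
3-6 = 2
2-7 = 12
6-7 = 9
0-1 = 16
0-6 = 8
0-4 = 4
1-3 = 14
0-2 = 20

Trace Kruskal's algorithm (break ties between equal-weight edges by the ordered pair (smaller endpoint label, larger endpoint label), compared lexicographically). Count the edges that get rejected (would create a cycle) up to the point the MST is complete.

3

Sort edges by weight, then run Kruskal:
3-6 (2): add — endpoints in different components.
4-5 (2): add — endpoints in different components.
0-3 (3): add — endpoints in different components.
0-4 (4): add — endpoints in different components.
3-5 (5): skip — 3 and 5 already connected.
1-5 (7): add — endpoints in different components.
0-6 (8): skip — 0 and 6 already connected.
0-7 (9): add — endpoints in different components.
6-7 (9): skip — 6 and 7 already connected.
2-7 (12): add — endpoints in different components.
Edges rejected before the tree was complete: 3.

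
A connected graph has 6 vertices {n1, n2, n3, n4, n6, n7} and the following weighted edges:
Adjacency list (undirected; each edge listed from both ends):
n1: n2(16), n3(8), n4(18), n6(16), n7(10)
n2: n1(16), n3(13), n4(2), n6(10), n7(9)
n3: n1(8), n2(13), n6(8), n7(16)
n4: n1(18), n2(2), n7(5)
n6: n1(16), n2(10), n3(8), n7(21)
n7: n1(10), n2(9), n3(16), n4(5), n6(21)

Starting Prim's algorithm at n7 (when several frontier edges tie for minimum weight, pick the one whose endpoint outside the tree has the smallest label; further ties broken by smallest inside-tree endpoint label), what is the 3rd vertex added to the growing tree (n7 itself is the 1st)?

Prim, starting at n7.
Step 1: cheapest edge leaving the tree is n4—n7 (5); add n4.
Step 2: cheapest edge leaving the tree is n2—n4 (2); add n2.
Step 3: cheapest edge leaving the tree is n1—n7 (10); add n1.
Step 4: cheapest edge leaving the tree is n1—n3 (8); add n3.
Step 5: cheapest edge leaving the tree is n3—n6 (8); add n6.
Vertex order: n7, n4, n2, n1, n3, n6. The 3rd vertex is n2.

n2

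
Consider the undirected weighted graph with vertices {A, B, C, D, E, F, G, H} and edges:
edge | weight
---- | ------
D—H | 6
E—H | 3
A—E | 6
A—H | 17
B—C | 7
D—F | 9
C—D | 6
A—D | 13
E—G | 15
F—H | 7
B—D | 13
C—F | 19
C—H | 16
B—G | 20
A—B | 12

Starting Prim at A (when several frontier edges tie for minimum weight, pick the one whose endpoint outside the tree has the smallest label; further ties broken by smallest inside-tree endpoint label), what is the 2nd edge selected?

Prim, starting at A.
Step 1: cheapest edge leaving the tree is A—E (6); add E.
Step 2: cheapest edge leaving the tree is E—H (3); add H.
Step 3: cheapest edge leaving the tree is D—H (6); add D.
Step 4: cheapest edge leaving the tree is C—D (6); add C.
Step 5: cheapest edge leaving the tree is B—C (7); add B.
Step 6: cheapest edge leaving the tree is F—H (7); add F.
Step 7: cheapest edge leaving the tree is E—G (15); add G.
The 2nd edge added is E—H.

E-H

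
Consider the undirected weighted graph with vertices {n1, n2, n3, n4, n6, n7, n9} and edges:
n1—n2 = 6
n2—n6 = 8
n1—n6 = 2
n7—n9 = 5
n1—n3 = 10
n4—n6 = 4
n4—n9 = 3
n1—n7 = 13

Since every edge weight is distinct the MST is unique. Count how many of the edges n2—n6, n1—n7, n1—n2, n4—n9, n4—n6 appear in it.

Sort edges by weight, then run Kruskal:
n1—n6 (2): add. Components now {n2} {n1,n6} {n9} {n7} {n3} {n4}
n4—n9 (3): add. Components now {n2} {n1,n6} {n4,n9} {n7} {n3}
n4—n6 (4): add. Components now {n2} {n1,n4,n6,n9} {n7} {n3}
n7—n9 (5): add. Components now {n2} {n1,n4,n6,n7,n9} {n3}
n1—n2 (6): add. Components now {n1,n2,n4,n6,n7,n9} {n3}
n2—n6 (8): skip — n2 and n6 already connected.
n1—n3 (10): add. Components now {n1,n2,n3,n4,n6,n7,n9}
MST edge set: {n1—n6, n4—n9, n4—n6, n7—n9, n1—n2, n1—n3}.
Of the listed edges, {n1—n2, n4—n9, n4—n6} are in the MST → 3.

3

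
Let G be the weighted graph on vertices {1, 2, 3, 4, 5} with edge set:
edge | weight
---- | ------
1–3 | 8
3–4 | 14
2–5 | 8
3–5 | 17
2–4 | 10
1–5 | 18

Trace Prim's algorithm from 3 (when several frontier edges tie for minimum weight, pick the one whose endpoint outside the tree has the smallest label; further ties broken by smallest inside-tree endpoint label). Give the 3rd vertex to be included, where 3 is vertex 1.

Grow the tree from 3 using Prim:
Step 1: cheapest edge leaving the tree is 1–3 (8); add 1.
Step 2: cheapest edge leaving the tree is 3–4 (14); add 4.
Step 3: cheapest edge leaving the tree is 2–4 (10); add 2.
Step 4: cheapest edge leaving the tree is 2–5 (8); add 5.
Vertex order: 3, 1, 4, 2, 5. The 3rd vertex is 4.

4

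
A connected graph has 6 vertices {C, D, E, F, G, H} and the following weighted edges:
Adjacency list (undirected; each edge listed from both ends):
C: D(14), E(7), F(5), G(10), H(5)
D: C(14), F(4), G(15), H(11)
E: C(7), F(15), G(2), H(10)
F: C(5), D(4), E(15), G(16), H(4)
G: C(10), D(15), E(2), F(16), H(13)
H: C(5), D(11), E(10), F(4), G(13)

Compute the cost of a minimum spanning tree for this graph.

Prim, starting at C.
Step 1: frontier [C-F 5, C-H 5, C-E 7, C-G 10, C-D 14] → take C-F (5); add F.
Step 2: frontier [C-H 5, C-E 7, C-G 10, C-D 14, D-F 4, F-H 4, E-F 15, F-G 16] → take D-F (4); add D.
Step 3: frontier [C-H 5, C-E 7, C-G 10, D-H 11, D-G 15, F-H 4, E-F 15, F-G 16] → take F-H (4); add H.
Step 4: frontier [C-E 7, C-G 10, D-G 15, E-F 15, F-G 16, E-H 10, G-H 13] → take C-E (7); add E.
Step 5: frontier [C-G 10, D-G 15, E-G 2, F-G 16, G-H 13] → take E-G (2); add G.
MST edges: C-F, D-F, F-H, C-E, E-G; total weight 5+4+4+7+2 = 22.

22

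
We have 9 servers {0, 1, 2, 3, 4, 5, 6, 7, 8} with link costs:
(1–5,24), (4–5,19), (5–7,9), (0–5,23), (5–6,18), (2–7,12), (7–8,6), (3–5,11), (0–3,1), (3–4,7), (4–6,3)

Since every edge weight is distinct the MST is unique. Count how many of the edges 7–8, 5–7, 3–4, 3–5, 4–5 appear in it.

4

Sort edges by weight, then run Kruskal:
0–3 (1): add — endpoints in different components.
4–6 (3): add — endpoints in different components.
7–8 (6): add — endpoints in different components.
3–4 (7): add — endpoints in different components.
5–7 (9): add — endpoints in different components.
3–5 (11): add — endpoints in different components.
2–7 (12): add — endpoints in different components.
5–6 (18): skip — 5 and 6 already connected.
4–5 (19): skip — 4 and 5 already connected.
0–5 (23): skip — 0 and 5 already connected.
1–5 (24): add — endpoints in different components.
MST edge set: {0–3, 4–6, 7–8, 3–4, 5–7, 3–5, 2–7, 1–5}.
Of the listed edges, {7–8, 5–7, 3–4, 3–5} are in the MST → 4.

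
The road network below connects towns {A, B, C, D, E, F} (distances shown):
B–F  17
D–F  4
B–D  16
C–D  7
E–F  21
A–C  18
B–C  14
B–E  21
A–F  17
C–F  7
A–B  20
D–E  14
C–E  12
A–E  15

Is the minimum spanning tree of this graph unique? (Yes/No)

Kruskal: consider edges lightest-first.
D–F (4): add — endpoints in different components.
C–D (7): add — endpoints in different components.
C–F (7): skip — C and F already connected.
C–E (12): add — endpoints in different components.
B–C (14): add — endpoints in different components.
D–E (14): skip — D and E already connected.
A–E (15): add — endpoints in different components.
Non-tree edge C–F has weight 7, equal to the heaviest edge on its tree cycle — swapping gives another MST of the same weight. Not unique.

No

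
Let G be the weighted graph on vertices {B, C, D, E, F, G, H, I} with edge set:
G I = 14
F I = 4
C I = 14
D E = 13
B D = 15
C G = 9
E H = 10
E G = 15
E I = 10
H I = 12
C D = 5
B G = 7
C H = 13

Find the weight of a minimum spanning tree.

58

Prim, starting at G.
Step 1: frontier [B G 7, C G 9, G I 14, E G 15] → take B G (7); add B.
Step 2: frontier [B D 15, C G 9, G I 14, E G 15] → take C G (9); add C.
Step 3: frontier [B D 15, C D 5, C H 13, C I 14, G I 14, E G 15] → take C D (5); add D.
Step 4: frontier [C H 13, C I 14, D E 13, G I 14, E G 15] → take D E (13); add E.
Step 5: frontier [C H 13, C I 14, E H 10, E I 10, G I 14] → take E H (10); add H.
Step 6: frontier [C I 14, E I 10, G I 14, H I 12] → take E I (10); add I.
Step 7: frontier [F I 4] → take F I (4); add F.
MST edges: B G, C G, C D, D E, E H, E I, F I; total weight 7+9+5+13+10+10+4 = 58.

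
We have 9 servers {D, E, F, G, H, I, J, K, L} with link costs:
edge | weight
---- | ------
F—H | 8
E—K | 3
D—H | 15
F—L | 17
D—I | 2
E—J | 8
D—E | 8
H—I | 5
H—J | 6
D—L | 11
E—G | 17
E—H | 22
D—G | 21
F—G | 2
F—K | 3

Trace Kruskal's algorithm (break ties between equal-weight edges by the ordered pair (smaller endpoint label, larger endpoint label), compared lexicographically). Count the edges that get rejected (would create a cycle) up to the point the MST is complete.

Kruskal: consider edges lightest-first.
D—I (2): add — endpoints in different components.
F—G (2): add — endpoints in different components.
E—K (3): add — endpoints in different components.
F—K (3): add — endpoints in different components.
H—I (5): add — endpoints in different components.
H—J (6): add — endpoints in different components.
D—E (8): add — endpoints in different components.
E—J (8): skip — E and J already connected.
F—H (8): skip — F and H already connected.
D—L (11): add — endpoints in different components.
Edges rejected before the tree was complete: 2.

2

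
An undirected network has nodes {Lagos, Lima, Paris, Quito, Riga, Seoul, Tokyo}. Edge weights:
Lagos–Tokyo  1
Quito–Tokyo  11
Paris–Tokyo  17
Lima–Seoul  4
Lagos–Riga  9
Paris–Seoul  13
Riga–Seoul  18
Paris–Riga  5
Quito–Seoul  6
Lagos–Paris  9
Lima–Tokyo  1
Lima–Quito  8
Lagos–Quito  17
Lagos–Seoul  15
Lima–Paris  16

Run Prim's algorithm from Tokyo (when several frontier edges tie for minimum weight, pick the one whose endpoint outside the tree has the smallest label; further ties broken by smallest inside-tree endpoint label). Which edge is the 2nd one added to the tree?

Lima-Tokyo

Grow the tree from Tokyo using Prim:
Step 1: cheapest edge leaving the tree is Lagos–Tokyo (1); add Lagos.
Step 2: cheapest edge leaving the tree is Lima–Tokyo (1); add Lima.
Step 3: cheapest edge leaving the tree is Lima–Seoul (4); add Seoul.
Step 4: cheapest edge leaving the tree is Quito–Seoul (6); add Quito.
Step 5: cheapest edge leaving the tree is Lagos–Paris (9); add Paris.
Step 6: cheapest edge leaving the tree is Paris–Riga (5); add Riga.
The 2nd edge added is Lima–Tokyo.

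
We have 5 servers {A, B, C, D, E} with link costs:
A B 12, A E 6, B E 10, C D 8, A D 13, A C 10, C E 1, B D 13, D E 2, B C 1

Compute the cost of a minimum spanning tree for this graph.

Kruskal: consider edges lightest-first.
B C (1): add — endpoints in different components.
C E (1): add — endpoints in different components.
D E (2): add — endpoints in different components.
A E (6): add — endpoints in different components.
MST edges: B C, C E, D E, A E; total weight 1+1+2+6 = 10.

10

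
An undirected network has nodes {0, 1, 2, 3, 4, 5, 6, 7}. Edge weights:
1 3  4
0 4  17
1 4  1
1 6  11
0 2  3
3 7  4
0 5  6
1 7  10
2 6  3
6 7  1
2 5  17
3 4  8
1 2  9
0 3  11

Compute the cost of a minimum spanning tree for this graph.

22

Sort edges by weight, then run Kruskal:
1 4 (1): add — endpoints in different components.
6 7 (1): add — endpoints in different components.
0 2 (3): add — endpoints in different components.
2 6 (3): add — endpoints in different components.
1 3 (4): add — endpoints in different components.
3 7 (4): add — endpoints in different components.
0 5 (6): add — endpoints in different components.
MST edges: 1 4, 6 7, 0 2, 2 6, 1 3, 3 7, 0 5; total weight 1+1+3+3+4+4+6 = 22.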